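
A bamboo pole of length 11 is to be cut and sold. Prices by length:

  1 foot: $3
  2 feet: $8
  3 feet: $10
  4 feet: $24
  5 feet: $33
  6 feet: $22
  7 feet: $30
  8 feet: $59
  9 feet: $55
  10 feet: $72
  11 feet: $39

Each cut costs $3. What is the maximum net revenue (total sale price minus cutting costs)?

72

Consider every possible first cut. r[k] is the best of p[i]+r[k−i] over all sellable i≤k, charging 3 whenever i<k.
r[1] = 3
r[2] = 8
r[3] = 10
r[4] = 24
r[5] = 33
r[6] = 33  (first piece 1, then r[5]=33)
r[7] = 38  (first piece 2, then r[5]=33)
r[8] = 59
r[9] = 59  (first piece 1, then r[8]=59)
r[10] = 72
r[11] = 72  (first piece 1, then r[10]=72)
One optimal plan: pieces 10 + 1 (1 cut) → $75 − $3 = $72.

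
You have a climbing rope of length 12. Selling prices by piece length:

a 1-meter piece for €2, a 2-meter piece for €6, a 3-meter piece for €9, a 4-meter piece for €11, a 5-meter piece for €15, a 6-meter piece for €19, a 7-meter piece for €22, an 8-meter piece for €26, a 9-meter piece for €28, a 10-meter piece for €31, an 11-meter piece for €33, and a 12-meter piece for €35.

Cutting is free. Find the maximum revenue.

38

Let r[k] be the best obtainable value from length k. For each k, try every first piece i and keep the best of price[i] + r[k−i].
r[1] = 2
r[2] = 6
r[3] = 9
r[4] = 12  (first piece 2, then r[2]=6)
r[5] = 15  (first piece 2, then r[3]=9)
r[6] = 19
r[7] = 22
r[8] = 26
r[9] = 28  (first piece 1, then r[8]=26)
r[10] = 32  (first piece 2, then r[8]=26)
r[11] = 35  (first piece 3, then r[8]=26)
r[12] = 38  (first piece 2, then r[10]=32)
One optimal cutting: 8 + 2 + 2 → €26 + €6 + €6 = €38.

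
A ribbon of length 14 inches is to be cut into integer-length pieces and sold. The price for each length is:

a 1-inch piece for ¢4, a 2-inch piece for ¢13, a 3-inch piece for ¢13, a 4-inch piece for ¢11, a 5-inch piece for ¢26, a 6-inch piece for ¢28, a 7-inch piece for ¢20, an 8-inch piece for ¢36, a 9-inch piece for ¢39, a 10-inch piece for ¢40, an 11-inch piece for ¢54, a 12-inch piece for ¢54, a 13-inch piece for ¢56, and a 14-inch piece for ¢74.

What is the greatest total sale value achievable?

91

Build best[k] bottom-up: best[k] = max over allowed piece i of (p[i] + best[k−i]).
best[1] = 4
best[2] = max(4+4, 13+0) = 13
best[3] = max(4+13, 13+4, 13+0) = 17
best[4] = max(4+17, 13+13, 13+4, 11+0) = 26
best[5] = max(4+26, 13+17, 13+13, 11+4, 26+0) = 30
best[6] = max(4+30, 13+26, 13+17, 11+13, 26+4, 28+0) = 39
best[7] = max(4+39, 13+30, 13+26, …, 28+4, 20+0) = 43
best[8] = max(4+43, 13+39, 13+30, …, 20+4, 36+0) = 52
best[9] = max(4+52, 13+43, 13+39, …, 36+4, 39+0) = 56
best[10] = max(4+56, 13+52, 13+43, …, 39+4, 40+0) = 65
best[11] = max(4+65, 13+56, 13+52, …, 40+4, 54+0) = 69
best[12] = max(4+69, 13+65, 13+56, …, 54+4, 54+0) = 78
best[13] = max(4+78, 13+69, 13+65, …, 54+4, 56+0) = 82
best[14] = max(4+82, 13+78, 13+69, …, 56+4, 74+0) = 91
One optimal cutting: 2 + 2 + 2 + 2 + 2 + 2 + 2 → ¢13 + ¢13 + ¢13 + ¢13 + ¢13 + ¢13 + ¢13 = ¢91.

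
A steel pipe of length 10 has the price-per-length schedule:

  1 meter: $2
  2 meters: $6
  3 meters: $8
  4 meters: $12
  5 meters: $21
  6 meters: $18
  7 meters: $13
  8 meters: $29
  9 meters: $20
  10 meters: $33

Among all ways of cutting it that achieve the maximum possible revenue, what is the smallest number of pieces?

2

Consider every possible first cut. r[k] is the best of p[i]+r[k−i] over all sellable i≤k.
r[1] = 2
r[2] = max(2+2, 6+0) = 6
r[3] = max(2+6, 6+2, 8+0) = 8
r[4] = max(2+8, 6+6, 8+2, 12+0) = 12
r[5] = max(2+12, 6+8, 8+6, 12+2, 21+0) = 21
r[6] = max(2+21, 6+12, 8+8, 12+6, 21+2, 18+0) = 23
r[7] = max(2+23, 6+21, 8+12, …, 18+2, 13+0) = 27
r[8] = max(2+27, 6+23, 8+21, …, 13+2, 29+0) = 29
r[9] = max(2+29, 6+27, 8+23, …, 29+2, 20+0) = 33
r[10] = max(2+33, 6+29, 8+27, …, 20+2, 33+0) = 42
Maximum revenue is $42.
Now minimize piece count subject to staying optimal: for each k, pieces[k] = 1 + min over i with p[i]+r[k−i]=r[k] of pieces[k−i].
pieces[7] = 2
pieces[8] = 1
pieces[9] = 2
pieces[10] = 2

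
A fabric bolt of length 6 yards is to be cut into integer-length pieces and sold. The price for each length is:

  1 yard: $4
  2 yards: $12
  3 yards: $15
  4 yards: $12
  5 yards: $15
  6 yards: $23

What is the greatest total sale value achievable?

36

Consider every possible first cut. R[k] is the best of p[i]+R[k−i] over all sellable i≤k.
R[1] = 4
R[2] = max(4+4, 12+0) = 12
R[3] = max(4+12, 12+4, 15+0) = 16
R[4] = max(4+16, 12+12, 15+4, 12+0) = 24
R[5] = max(4+24, 12+16, 15+12, 12+4, 15+0) = 28
R[6] = max(4+28, 12+24, 15+16, 12+12, 15+4, 23+0) = 36
One optimal cutting: 2 + 2 + 2 → $12 + $12 + $12 = $36.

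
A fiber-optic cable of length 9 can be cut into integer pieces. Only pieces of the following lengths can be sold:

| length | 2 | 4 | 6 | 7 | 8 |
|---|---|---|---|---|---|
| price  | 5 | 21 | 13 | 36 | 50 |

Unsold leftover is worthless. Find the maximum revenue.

Let r[k] be the best obtainable value from length k. For each k, try every first piece i and keep the best of price[i] + r[k−i].
r[1] = 0
r[2] = 5
r[3] = 5
r[4] = max(5+5, 21+0) = 21
r[5] = max(5+5, 21+0) = 21
r[6] = max(5+21, 21+5, 13+0) = 26
r[7] = max(5+21, 21+5, 13+0, 36+0) = 36
r[8] = max(5+26, 21+21, 13+5, 36+0, 50+0) = 50
r[9] = max(5+36, 21+21, 13+5, 36+5, 50+0) = 50
One optimal cutting: pieces 8 with 1 meter of scrap → $50.

50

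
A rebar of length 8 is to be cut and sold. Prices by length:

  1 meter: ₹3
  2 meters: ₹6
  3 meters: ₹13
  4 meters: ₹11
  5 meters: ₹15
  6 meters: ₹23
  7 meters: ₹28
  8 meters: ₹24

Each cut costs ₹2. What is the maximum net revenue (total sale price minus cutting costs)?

Let net[k] be the best obtainable value from length k. For each k, try every first piece i and keep the best of price[i] + net[k−i] minus the 2 cut fee when i<k.
net[1] = 3
net[2] = 6
net[3] = 13
net[4] = 14  (first piece 1, then net[3]=13)
net[5] = 17  (first piece 2, then net[3]=13)
net[6] = 24  (first piece 3, then net[3]=13)
net[7] = 28
net[8] = 29  (first piece 1, then net[7]=28)
One optimal plan: pieces 7 + 1 (1 cut) → ₹31 − ₹2 = ₹29.

29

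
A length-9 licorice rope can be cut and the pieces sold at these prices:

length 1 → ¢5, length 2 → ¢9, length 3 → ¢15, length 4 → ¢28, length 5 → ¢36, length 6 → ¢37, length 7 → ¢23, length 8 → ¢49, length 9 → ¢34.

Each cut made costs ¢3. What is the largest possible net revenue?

Let v[k] be the best obtainable value from length k. For each k, try every first piece i and keep the best of price[i] + v[k−i] minus the 3 cut fee when i<k.
v[1] = 5
v[2] = 9
v[3] = 15
v[4] = 28
v[5] = 36
v[6] = 38  (first piece 1, then v[5]=36)
v[7] = 42  (first piece 2, then v[5]=36)
v[8] = 53  (first piece 4, then v[4]=28)
v[9] = 61  (first piece 4, then v[5]=36)
One optimal plan: pieces 5 + 4 (1 cut) → ¢64 − ¢3 = ¢61.

61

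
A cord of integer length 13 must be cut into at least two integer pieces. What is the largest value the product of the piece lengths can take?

108

Define prod[k] = max over 1≤i<k of i · max(k−i, prod[k−i]); the inner max lets the remainder stay uncut if that's better.
prod[2] = 1·max(1,0) = 1·1 = 1
prod[3] = max(1·2, 2·1) = 2
prod[4] = max(1·3, 2·2, 3·1) = 4
prod[5] = max(1·4, 2·3, 3·2, 4·1) = 6
prod[6] = max(1·6, 2·4, 3·3, 4·2, 5·1) = 9
prod[7] = max(1·9, 2·6, 3·4, 4·3, 5·2, 6·1) = 12
prod[8] = max(1·12, 2·9, 3·6, …, 6·2, 7·1) = 18
prod[9] = max(1·18, 2·12, 3·9, …, 7·2, 8·1) = 27
prod[10] = max(1·27, 2·18, 3·12, …, 8·2, 9·1) = 36
prod[11] = max(1·36, 2·27, 3·18, …, 9·2, 10·1) = 54
prod[12] = max(1·54, 2·36, 3·27, …, 10·2, 11·1) = 81
prod[13] = max(1·81, 2·54, 3·36, …, 11·2, 12·1) = 108
One optimal split: 3 + 3 + 3 + 2 + 2; product 3·3·3·2·2 = 108.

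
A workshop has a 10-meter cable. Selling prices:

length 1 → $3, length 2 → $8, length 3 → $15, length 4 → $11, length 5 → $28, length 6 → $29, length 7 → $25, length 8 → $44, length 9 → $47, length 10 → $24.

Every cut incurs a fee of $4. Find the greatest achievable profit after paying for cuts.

52

Build net[k] bottom-up: net[k] = max over allowed piece i of (p[i] + net[k−i]) − 4 per cut.
net[1] = 3
net[2] = max(3+3-4, 8+0) = 8
net[3] = max(3+8-4, 8+3-4, 15+0) = 15
net[4] = max(3+15-4, 8+8-4, 15+3-4, 11+0) = 14
net[5] = max(3+14-4, 8+15-4, 15+8-4, 11+3-4, 28+0) = 28
net[6] = max(3+28-4, 8+14-4, 15+15-4, 11+8-4, 28+3-4, 29+0) = 29
net[7] = max(3+29-4, 8+28-4, 15+14-4, …, 29+3-4, 25+0) = 32
net[8] = max(3+32-4, 8+29-4, 15+28-4, …, 25+3-4, 44+0) = 44
net[9] = max(3+44-4, 8+32-4, 15+29-4, …, 44+3-4, 47+0) = 47
net[10] = max(3+47-4, 8+44-4, 15+32-4, …, 47+3-4, 24+0) = 52
One optimal plan: pieces 5 + 5 (1 cut) → $56 − $4 = $52.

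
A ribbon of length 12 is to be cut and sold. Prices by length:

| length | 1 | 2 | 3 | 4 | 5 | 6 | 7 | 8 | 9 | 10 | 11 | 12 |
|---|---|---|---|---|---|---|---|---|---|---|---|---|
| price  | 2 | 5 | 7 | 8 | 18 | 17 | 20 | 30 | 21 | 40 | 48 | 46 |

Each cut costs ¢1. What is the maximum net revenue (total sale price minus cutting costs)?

Build r[k] bottom-up: r[k] = max over allowed piece i of (p[i] + r[k−i]) − 1 per cut.
r[1] = 2
r[2] = 5
r[3] = 7
r[4] = 9  (first piece 2, then r[2]=5)
r[5] = 18
r[6] = 19  (first piece 1, then r[5]=18)
r[7] = 22  (first piece 2, then r[5]=18)
r[8] = 30
r[9] = 31  (first piece 1, then r[8]=30)
r[10] = 40
r[11] = 48
r[12] = 49  (first piece 1, then r[11]=48)
One optimal plan: pieces 11 + 1 (1 cut) → ¢50 − ¢1 = ¢49.

49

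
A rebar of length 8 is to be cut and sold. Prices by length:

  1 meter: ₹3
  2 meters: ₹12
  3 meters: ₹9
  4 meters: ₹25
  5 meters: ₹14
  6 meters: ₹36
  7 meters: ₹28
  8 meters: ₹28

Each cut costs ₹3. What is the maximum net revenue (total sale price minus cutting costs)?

Let v[k] be the best obtainable value from length k. For each k, try every first piece i and keep the best of price[i] + v[k−i] minus the 3 cut fee when i<k.
v[1] = 3
v[2] = max(3+3-3, 12+0) = 12
v[3] = max(3+12-3, 12+3-3, 9+0) = 12
v[4] = max(3+12-3, 12+12-3, 9+3-3, 25+0) = 25
v[5] = max(3+25-3, 12+12-3, 9+12-3, 25+3-3, 14+0) = 25
v[6] = max(3+25-3, 12+25-3, 9+12-3, 25+12-3, 14+3-3, 36+0) = 36
v[7] = max(3+36-3, 12+25-3, 9+25-3, …, 36+3-3, 28+0) = 36
v[8] = max(3+36-3, 12+36-3, 9+25-3, …, 28+3-3, 28+0) = 47
One optimal plan: pieces 4 + 4 (1 cut) → ₹50 − ₹3 = ₹47.

47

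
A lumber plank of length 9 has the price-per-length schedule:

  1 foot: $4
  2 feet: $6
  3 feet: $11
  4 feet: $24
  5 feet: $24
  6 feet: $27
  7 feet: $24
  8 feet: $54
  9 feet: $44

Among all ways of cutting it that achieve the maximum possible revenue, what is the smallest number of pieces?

2

Build r[k] bottom-up: r[k] = max over allowed piece i of (p[i] + r[k−i]).
r[1] = 4
r[2] = max(4+4, 6+0) = 8
r[3] = max(4+8, 6+4, 11+0) = 12
r[4] = max(4+12, 6+8, 11+4, 24+0) = 24
r[5] = max(4+24, 6+12, 11+8, 24+4, 24+0) = 28
r[6] = max(4+28, 6+24, 11+12, 24+8, 24+4, 27+0) = 32
r[7] = max(4+32, 6+28, 11+24, …, 27+4, 24+0) = 36
r[8] = max(4+36, 6+32, 11+28, …, 24+4, 54+0) = 54
r[9] = max(4+54, 6+36, 11+32, …, 54+4, 44+0) = 58
Maximum revenue is $58.
Now minimize piece count subject to staying optimal: for each k, pieces[k] = 1 + min over i with p[i]+r[k−i]=r[k] of pieces[k−i].
pieces[6] = 3
pieces[7] = 4
pieces[8] = 1
pieces[9] = 2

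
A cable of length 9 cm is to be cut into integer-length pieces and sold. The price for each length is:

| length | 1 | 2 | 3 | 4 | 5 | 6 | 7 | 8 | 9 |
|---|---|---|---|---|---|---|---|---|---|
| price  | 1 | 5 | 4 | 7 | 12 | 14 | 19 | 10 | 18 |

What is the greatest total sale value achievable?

Consider every possible first cut. r[k] is the best of p[i]+r[k−i] over all sellable i≤k.
r[1] = 1
r[2] = max(1+1, 5+0) = 5
r[3] = max(1+5, 5+1, 4+0) = 6
r[4] = max(1+6, 5+5, 4+1, 7+0) = 10
r[5] = max(1+10, 5+6, 4+5, 7+1, 12+0) = 12
r[6] = max(1+12, 5+10, 4+6, 7+5, 12+1, 14+0) = 15
r[7] = max(1+15, 5+12, 4+10, …, 14+1, 19+0) = 19
r[8] = max(1+19, 5+15, 4+12, …, 19+1, 10+0) = 20
r[9] = max(1+20, 5+19, 4+15, …, 10+1, 18+0) = 24
One optimal cutting: 7 + 2 → $19 + $5 = $24.

24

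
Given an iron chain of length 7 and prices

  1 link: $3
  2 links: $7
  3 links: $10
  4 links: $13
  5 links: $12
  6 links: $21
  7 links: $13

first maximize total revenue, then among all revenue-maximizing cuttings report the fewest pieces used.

2

Let r[k] be the best obtainable value from length k. For each k, try every first piece i and keep the best of price[i] + r[k−i].
r[1] = 3
r[2] = max(3+3, 7+0) = 7
r[3] = max(3+7, 7+3, 10+0) = 10
r[4] = max(3+10, 7+7, 10+3, 13+0) = 14
r[5] = max(3+14, 7+10, 10+7, 13+3, 12+0) = 17
r[6] = max(3+17, 7+14, 10+10, 13+7, 12+3, 21+0) = 21
r[7] = max(3+21, 7+17, 10+14, …, 21+3, 13+0) = 24
Maximum revenue is $24.
Now minimize piece count subject to staying optimal: for each k, pieces[k] = 1 + min over i with p[i]+r[k−i]=r[k] of pieces[k−i].
pieces[4] = 2
pieces[5] = 2
pieces[6] = 1
pieces[7] = 2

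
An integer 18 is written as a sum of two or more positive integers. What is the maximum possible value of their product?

Let f[k] be the best product for length k (with at least one cut). For each first piece i, the rest contributes max(k−i, f[k−i]).
f[2] = 1·max(1,0) = 1·1 = 1
f[3] = 1·max(2,1) = 1·2 = 2
f[4] = 2·max(2,1) = 2·2 = 4
f[5] = 2·max(3,2) = 2·3 = 6
f[6] = 3·max(3,2) = 3·3 = 9
f[7] = 2·max(5,6) = 2·6 = 12
f[8] = 2·max(6,9) = 2·9 = 18
f[9] = 3·max(6,9) = 3·9 = 27
f[10] = 2·max(8,18) = 2·18 = 36
f[11] = 2·max(9,27) = 2·27 = 54
f[12] = 3·max(9,27) = 3·27 = 81
f[13] = 2·max(11,54) = 2·54 = 108
f[14] = 2·max(12,81) = 2·81 = 162
f[15] = 3·max(12,81) = 3·81 = 243
f[16] = 2·max(14,162) = 2·162 = 324
f[17] = 2·max(15,243) = 2·243 = 486
f[18] = 3·max(15,243) = 3·243 = 729
One optimal split: 3 + 3 + 3 + 3 + 3 + 3; product 3·3·3·3·3·3 = 729.

729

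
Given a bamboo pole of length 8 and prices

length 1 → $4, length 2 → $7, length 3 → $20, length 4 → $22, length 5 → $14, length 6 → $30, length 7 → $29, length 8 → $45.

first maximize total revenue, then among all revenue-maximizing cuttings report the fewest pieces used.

4

Let r[k] be the best obtainable value from length k. For each k, try every first piece i and keep the best of price[i] + r[k−i].
r[1] = 4
r[2] = 8  (first piece 1, then r[1]=4)
r[3] = 20
r[4] = 24  (first piece 1, then r[3]=20)
r[5] = 28  (first piece 1, then r[4]=24)
r[6] = 40  (first piece 3, then r[3]=20)
r[7] = 44  (first piece 1, then r[6]=40)
r[8] = 48  (first piece 1, then r[7]=44)
Maximum revenue is $48.
Now minimize piece count subject to staying optimal: for each k, pieces[k] = 1 + min over i with p[i]+r[k−i]=r[k] of pieces[k−i].
pieces[5] = 3
pieces[6] = 2
pieces[7] = 3
pieces[8] = 4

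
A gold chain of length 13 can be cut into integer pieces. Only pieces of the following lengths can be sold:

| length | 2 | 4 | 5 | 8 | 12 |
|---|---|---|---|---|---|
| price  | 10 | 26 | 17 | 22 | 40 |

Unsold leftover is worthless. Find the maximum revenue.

78

Consider every possible first cut. f[k] is the best of p[i]+f[k−i] over all sellable i≤k.
f[1] = 0
f[2] = 10
f[3] = 10
f[4] = max(10+10, 26+0) = 26
f[5] = max(10+10, 26+0, 17+0) = 26
f[6] = max(10+26, 26+10, 17+0) = 36
f[7] = max(10+26, 26+10, 17+10) = 36
f[8] = max(10+36, 26+26, 17+10, 22+0) = 52
f[9] = max(10+36, 26+26, 17+26, 22+0) = 52
f[10] = max(10+52, 26+36, 17+26, 22+10) = 62
f[11] = max(10+52, 26+36, 17+36, 22+10) = 62
f[12] = max(10+62, 26+52, 17+36, 22+26, 40+0) = 78
f[13] = max(10+62, 26+52, 17+52, 22+26, 40+0) = 78
One optimal cutting: pieces 4 + 4 + 4 with 1 inch of scrap → $78.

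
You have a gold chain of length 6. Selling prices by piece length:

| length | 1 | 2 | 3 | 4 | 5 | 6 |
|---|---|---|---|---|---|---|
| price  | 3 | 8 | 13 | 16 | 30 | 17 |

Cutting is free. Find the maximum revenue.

33

Consider every possible first cut. r[k] is the best of p[i]+r[k−i] over all sellable i≤k.
r[1] = 3
r[2] = max(3+3, 8+0) = 8
r[3] = max(3+8, 8+3, 13+0) = 13
r[4] = max(3+13, 8+8, 13+3, 16+0) = 16
r[5] = max(3+16, 8+13, 13+8, 16+3, 30+0) = 30
r[6] = max(3+30, 8+16, 13+13, 16+8, 30+3, 17+0) = 33
One optimal cutting: 5 + 1 → $30 + $3 = $33.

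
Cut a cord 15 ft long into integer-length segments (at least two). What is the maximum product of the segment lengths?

243

Define prod[k] = max over 1≤i<k of i · max(k−i, prod[k−i]); the inner max lets the remainder stay uncut if that's better.
prod[2] = 1·max(1,0) = 1·1 = 1
prod[3] = 1·max(2,1) = 1·2 = 2
prod[4] = 2·max(2,1) = 2·2 = 4
prod[5] = 2·max(3,2) = 2·3 = 6
prod[6] = 3·max(3,2) = 3·3 = 9
prod[7] = 2·max(5,6) = 2·6 = 12
prod[8] = 2·max(6,9) = 2·9 = 18
prod[9] = 3·max(6,9) = 3·9 = 27
prod[10] = 2·max(8,18) = 2·18 = 36
prod[11] = 2·max(9,27) = 2·27 = 54
prod[12] = 3·max(9,27) = 3·27 = 81
prod[13] = 2·max(11,54) = 2·54 = 108
prod[14] = 2·max(12,81) = 2·81 = 162
prod[15] = 3·max(12,81) = 3·81 = 243
One optimal split: 3 + 3 + 3 + 3 + 3; product 3·3·3·3·3 = 243.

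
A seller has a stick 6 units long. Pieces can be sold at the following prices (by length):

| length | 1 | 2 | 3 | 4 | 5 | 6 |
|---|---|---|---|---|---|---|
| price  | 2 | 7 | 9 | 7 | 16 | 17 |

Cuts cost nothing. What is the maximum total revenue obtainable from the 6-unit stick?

Let r[k] be the best obtainable value from length k. For each k, try every first piece i and keep the best of price[i] + r[k−i].
r[1] = 2
r[2] = max(2+2, 7+0) = 7
r[3] = max(2+7, 7+2, 9+0) = 9
r[4] = max(2+9, 7+7, 9+2, 7+0) = 14
r[5] = max(2+14, 7+9, 9+7, 7+2, 16+0) = 16
r[6] = max(2+16, 7+14, 9+9, 7+7, 16+2, 17+0) = 21
One optimal cutting: 2 + 2 + 2 → 7 + 7 + 7 = 21.

21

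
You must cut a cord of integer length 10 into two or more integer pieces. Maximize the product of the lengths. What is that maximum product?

36

Define m[k] = max over 1≤i<k of i · max(k−i, m[k−i]); the inner max lets the remainder stay uncut if that's better.
Small cases: m[2]=1, m[3]=2, m[4]=4.
m[5] = max(1·4, 2·3, 3·2, 4·1) = 6
m[6] = max(1·6, 2·4, 3·3, 4·2, 5·1) = 9
m[7] = max(1·9, 2·6, 3·4, 4·3, 5·2, 6·1) = 12
m[8] = max(1·12, 2·9, 3·6, …, 6·2, 7·1) = 18
m[9] = max(1·18, 2·12, 3·9, …, 7·2, 8·1) = 27
m[10] = max(1·27, 2·18, 3·12, …, 8·2, 9·1) = 36
One optimal split: 3 + 3 + 2 + 2; product 3·3·2·2 = 36.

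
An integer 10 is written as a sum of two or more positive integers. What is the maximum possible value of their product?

36

Define f[k] = max over 1≤i<k of i · max(k−i, f[k−i]); the inner max lets the remainder stay uncut if that's better.
Small cases: f[2]=1.
f[3] = 1*max(2,1) = 1*2 = 2
f[4] = 2*max(2,1) = 2*2 = 4
f[5] = 2*max(3,2) = 2*3 = 6
f[6] = 3*max(3,2) = 3*3 = 9
f[7] = 2*max(5,6) = 2*6 = 12
f[8] = 2*max(6,9) = 2*9 = 18
f[9] = 3*max(6,9) = 3*9 = 27
f[10] = 2*max(8,18) = 2*18 = 36
One optimal split: 3 + 3 + 2 + 2; product 3*3*2*2 = 36.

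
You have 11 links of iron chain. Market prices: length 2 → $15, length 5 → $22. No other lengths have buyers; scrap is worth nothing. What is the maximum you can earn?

75

Let best[k] be the best obtainable value from length k. For each k, try every first piece i and keep the best of price[i] + best[k−i].
best[1] = 0
best[2] = 15
best[3] = 15
best[4] = 30  (first piece 2, then best[2]=15)
best[5] = max(15+15, 22+0) = 30
best[6] = max(15+30, 22+0) = 45
best[7] = max(15+30, 22+15) = 45
best[8] = max(15+45, 22+15) = 60
best[9] = max(15+45, 22+30) = 60
best[10] = max(15+60, 22+30) = 75
best[11] = max(15+60, 22+45) = 75
One optimal cutting: pieces 2 + 2 + 2 + 2 + 2 with 1 link of scrap → $75.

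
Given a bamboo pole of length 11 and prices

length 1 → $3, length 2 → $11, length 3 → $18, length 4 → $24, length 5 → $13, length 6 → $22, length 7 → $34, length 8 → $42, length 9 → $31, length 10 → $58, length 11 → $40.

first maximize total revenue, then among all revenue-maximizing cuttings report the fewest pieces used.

3

Build r[k] bottom-up: r[k] = max over allowed piece i of (p[i] + r[k−i]).
r[1] = 3
r[2] = 11
r[3] = 18
r[4] = 24
r[5] = 29  (first piece 2, then r[3]=18)
r[6] = 36  (first piece 3, then r[3]=18)
r[7] = 42  (first piece 3, then r[4]=24)
r[8] = 48  (first piece 4, then r[4]=24)
r[9] = 54  (first piece 3, then r[6]=36)
r[10] = 60  (first piece 3, then r[7]=42)
r[11] = 66  (first piece 3, then r[8]=48)
Maximum revenue is $66.
Now minimize piece count subject to staying optimal: for each k, pieces[k] = 1 + min over i with p[i]+r[k−i]=r[k] of pieces[k−i].
pieces[8] = 2
pieces[9] = 3
pieces[10] = 3
pieces[11] = 3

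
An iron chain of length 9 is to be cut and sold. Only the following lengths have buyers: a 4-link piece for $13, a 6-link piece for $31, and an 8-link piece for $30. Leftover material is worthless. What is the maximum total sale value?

Let r[k] be the best obtainable value from length k. For each k, try every first piece i and keep the best of price[i] + r[k−i].
r[1] = 0
r[2] = 0
r[3] = 0
r[4] = 13
r[5] = 13
r[6] = max(13+0, 31+0) = 31
r[7] = max(13+0, 31+0) = 31
r[8] = max(13+13, 31+0, 30+0) = 31
r[9] = max(13+13, 31+0, 30+0) = 31
One optimal cutting: pieces 6 with 3 links of scrap → $31.

31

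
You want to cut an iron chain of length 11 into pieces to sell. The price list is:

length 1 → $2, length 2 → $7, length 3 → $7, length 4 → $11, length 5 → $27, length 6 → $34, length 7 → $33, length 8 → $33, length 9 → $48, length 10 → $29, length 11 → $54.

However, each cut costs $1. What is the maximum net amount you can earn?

Build r[k] bottom-up: r[k] = max over allowed piece i of (p[i] + r[k−i]) − 1 per cut.
r[1] = 2
r[2] = max(2+2-1, 7+0) = 7
r[3] = max(2+7-1, 7+2-1, 7+0) = 8
r[4] = max(2+8-1, 7+7-1, 7+2-1, 11+0) = 13
r[5] = max(2+13-1, 7+8-1, 7+7-1, 11+2-1, 27+0) = 27
r[6] = max(2+27-1, 7+13-1, 7+8-1, 11+7-1, 27+2-1, 34+0) = 34
r[7] = max(2+34-1, 7+27-1, 7+13-1, …, 34+2-1, 33+0) = 35
r[8] = max(2+35-1, 7+34-1, 7+27-1, …, 33+2-1, 33+0) = 40
r[9] = max(2+40-1, 7+35-1, 7+34-1, …, 33+2-1, 48+0) = 48
r[10] = max(2+48-1, 7+40-1, 7+35-1, …, 48+2-1, 29+0) = 53
r[11] = max(2+53-1, 7+48-1, 7+40-1, …, 29+2-1, 54+0) = 60
One optimal plan: pieces 6 + 5 (1 cut) → $61 − $1 = $60.

60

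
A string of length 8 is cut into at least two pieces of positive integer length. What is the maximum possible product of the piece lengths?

Fill m[k] for k=2..8: at each k try every first piece i and multiply by the better of (k−i) uncut or m[k−i].
m[2] = 1*max(1,0) = 1*1 = 1
m[3] = max(1*2, 2*1) = 2
m[4] = max(1*3, 2*2, 3*1) = 4
m[5] = max(1*4, 2*3, 3*2, 4*1) = 6
m[6] = max(1*6, 2*4, 3*3, 4*2, 5*1) = 9
m[7] = max(1*9, 2*6, 3*4, 4*3, 5*2, 6*1) = 12
m[8] = max(1*12, 2*9, 3*6, …, 6*2, 7*1) = 18
One optimal split: 3 + 3 + 2; product 3*3*2 = 18.

18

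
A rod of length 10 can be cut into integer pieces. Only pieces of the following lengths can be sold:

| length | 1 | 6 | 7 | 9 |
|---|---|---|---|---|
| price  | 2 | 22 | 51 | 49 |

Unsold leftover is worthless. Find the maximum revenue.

Let f[k] be the best obtainable value from length k. For each k, try every first piece i and keep the best of price[i] + f[k−i].
f[1] = 2
f[2] = 4  (first piece 1, then f[1]=2)
f[3] = 6  (first piece 1, then f[2]=4)
f[4] = 8  (first piece 1, then f[3]=6)
f[5] = 10  (first piece 1, then f[4]=8)
f[6] = max(2+10, 22+0) = 22
f[7] = max(2+22, 22+2, 51+0) = 51
f[8] = max(2+51, 22+4, 51+2) = 53
f[9] = max(2+53, 22+6, 51+4, 49+0) = 55
f[10] = max(2+55, 22+8, 51+6, 49+2) = 57
One optimal cutting: 7 + 1 + 1 + 1 → $57.

57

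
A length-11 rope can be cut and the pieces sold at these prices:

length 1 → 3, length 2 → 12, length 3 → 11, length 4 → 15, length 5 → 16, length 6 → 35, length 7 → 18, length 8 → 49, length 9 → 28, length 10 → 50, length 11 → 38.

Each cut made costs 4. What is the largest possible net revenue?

56

Let r[k] be the best obtainable value from length k. For each k, try every first piece i and keep the best of price[i] + r[k−i] minus the 4 cut fee when i<k.
r[1] = 3
r[2] = 12
r[3] = 11  (first piece 1, then r[2]=12)
r[4] = 20  (first piece 2, then r[2]=12)
r[5] = 19  (first piece 1, then r[4]=20)
r[6] = 35
r[7] = 34  (first piece 1, then r[6]=35)
r[8] = 49
r[9] = 48  (first piece 1, then r[8]=49)
r[10] = 57  (first piece 2, then r[8]=49)
r[11] = 56  (first piece 1, then r[10]=57)
One optimal plan: pieces 8 + 2 + 1 (2 cuts) → 64 − 8 = 56.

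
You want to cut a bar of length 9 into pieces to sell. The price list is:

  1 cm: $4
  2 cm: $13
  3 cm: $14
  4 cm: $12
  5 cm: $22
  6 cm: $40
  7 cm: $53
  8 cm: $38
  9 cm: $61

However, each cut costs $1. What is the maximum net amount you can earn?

65

Build r[k] bottom-up: r[k] = max over allowed piece i of (p[i] + r[k−i]) − 1 per cut.
r[1] = 4
r[2] = max(4+4-1, 13+0) = 13
r[3] = max(4+13-1, 13+4-1, 14+0) = 16
r[4] = max(4+16-1, 13+13-1, 14+4-1, 12+0) = 25
r[5] = max(4+25-1, 13+16-1, 14+13-1, 12+4-1, 22+0) = 28
r[6] = max(4+28-1, 13+25-1, 14+16-1, 12+13-1, 22+4-1, 40+0) = 40
r[7] = max(4+40-1, 13+28-1, 14+25-1, …, 40+4-1, 53+0) = 53
r[8] = max(4+53-1, 13+40-1, 14+28-1, …, 53+4-1, 38+0) = 56
r[9] = max(4+56-1, 13+53-1, 14+40-1, …, 38+4-1, 61+0) = 65
One optimal plan: pieces 7 + 2 (1 cut) → $66 − $1 = $65.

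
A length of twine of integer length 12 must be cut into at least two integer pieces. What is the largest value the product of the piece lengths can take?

81

Let prod[k] be the best product for length k (with at least one cut). For each first piece i, the rest contributes max(k−i, prod[k−i]).
prod[2] = 1·max(1,0) = 1·1 = 1
prod[3] = max(1·2, 2·1) = 2
prod[4] = max(1·3, 2·2, 3·1) = 4
prod[5] = max(1·4, 2·3, 3·2, 4·1) = 6
prod[6] = max(1·6, 2·4, 3·3, 4·2, 5·1) = 9
prod[7] = max(1·9, 2·6, 3·4, 4·3, 5·2, 6·1) = 12
prod[8] = max(1·12, 2·9, 3·6, …, 6·2, 7·1) = 18
prod[9] = max(1·18, 2·12, 3·9, …, 7·2, 8·1) = 27
prod[10] = max(1·27, 2·18, 3·12, …, 8·2, 9·1) = 36
prod[11] = max(1·36, 2·27, 3·18, …, 9·2, 10·1) = 54
prod[12] = max(1·54, 2·36, 3·27, …, 10·2, 11·1) = 81
One optimal split: 3 + 3 + 3 + 3; product 3·3·3·3 = 81.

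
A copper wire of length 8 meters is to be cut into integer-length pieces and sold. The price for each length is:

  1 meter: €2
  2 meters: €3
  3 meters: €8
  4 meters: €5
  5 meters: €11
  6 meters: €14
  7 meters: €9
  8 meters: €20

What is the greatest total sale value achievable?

20

Build best[k] bottom-up: best[k] = max over allowed piece i of (p[i] + best[k−i]).
best[1] = 2
best[2] = max(2+2, 3+0) = 4
best[3] = max(2+4, 3+2, 8+0) = 8
best[4] = max(2+8, 3+4, 8+2, 5+0) = 10
best[5] = max(2+10, 3+8, 8+4, 5+2, 11+0) = 12
best[6] = max(2+12, 3+10, 8+8, 5+4, 11+2, 14+0) = 16
best[7] = max(2+16, 3+12, 8+10, …, 14+2, 9+0) = 18
best[8] = max(2+18, 3+16, 8+12, …, 9+2, 20+0) = 20
One optimal cutting: 3 + 3 + 1 + 1 → €8 + €8 + €2 + €2 = €20.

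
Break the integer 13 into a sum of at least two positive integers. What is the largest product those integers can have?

108

Define prod[k] = max over 1≤i<k of i · max(k−i, prod[k−i]); the inner max lets the remainder stay uncut if that's better.
prod[2] = 1*max(1,0) = 1*1 = 1
prod[3] = max(1*2, 2*1) = 2
prod[4] = max(1*3, 2*2, 3*1) = 4
prod[5] = max(1*4, 2*3, 3*2, 4*1) = 6
prod[6] = max(1*6, 2*4, 3*3, 4*2, 5*1) = 9
prod[7] = max(1*9, 2*6, 3*4, 4*3, 5*2, 6*1) = 12
prod[8] = max(1*12, 2*9, 3*6, …, 6*2, 7*1) = 18
prod[9] = max(1*18, 2*12, 3*9, …, 7*2, 8*1) = 27
prod[10] = max(1*27, 2*18, 3*12, …, 8*2, 9*1) = 36
prod[11] = max(1*36, 2*27, 3*18, …, 9*2, 10*1) = 54
prod[12] = max(1*54, 2*36, 3*27, …, 10*2, 11*1) = 81
prod[13] = max(1*81, 2*54, 3*36, …, 11*2, 12*1) = 108
One optimal split: 3 + 3 + 3 + 2 + 2; product 3*3*3*2*2 = 108.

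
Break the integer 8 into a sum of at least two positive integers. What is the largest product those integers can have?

18

Fill g[k] for k=2..8: at each k try every first piece i and multiply by the better of (k−i) uncut or g[k−i].
Small cases: g[2]=1, g[3]=2.
g[4] = max(1×3, 2×2, 3×1) = 4
g[5] = max(1×4, 2×3, 3×2, 4×1) = 6
g[6] = max(1×6, 2×4, 3×3, 4×2, 5×1) = 9
g[7] = max(1×9, 2×6, 3×4, 4×3, 5×2, 6×1) = 12
g[8] = max(1×12, 2×9, 3×6, …, 6×2, 7×1) = 18
One optimal split: 3 + 3 + 2; product 3×3×2 = 18.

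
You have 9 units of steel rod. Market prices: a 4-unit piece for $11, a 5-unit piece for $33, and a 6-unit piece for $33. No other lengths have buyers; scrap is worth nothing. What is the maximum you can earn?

44

Let best[k] be the best obtainable value from length k. For each k, try every first piece i and keep the best of price[i] + best[k−i].
best[1] = 0
best[2] = 0
best[3] = 0
best[4] = 11
best[5] = max(11+0, 33+0) = 33
best[6] = max(11+0, 33+0, 33+0) = 33
best[7] = max(11+0, 33+0, 33+0) = 33
best[8] = max(11+11, 33+0, 33+0) = 33
best[9] = max(11+33, 33+11, 33+0) = 44
One optimal cutting: 5 + 4 → $44.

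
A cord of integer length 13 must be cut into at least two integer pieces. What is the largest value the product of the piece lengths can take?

Fill prod[k] for k=2..13: at each k try every first piece i and multiply by the better of (k−i) uncut or prod[k−i].
prod[2] = 1×max(1,0) = 1×1 = 1
prod[3] = max(1×2, 2×1) = 2
prod[4] = max(1×3, 2×2, 3×1) = 4
prod[5] = max(1×4, 2×3, 3×2, 4×1) = 6
prod[6] = max(1×6, 2×4, 3×3, 4×2, 5×1) = 9
prod[7] = max(1×9, 2×6, 3×4, 4×3, 5×2, 6×1) = 12
prod[8] = max(1×12, 2×9, 3×6, …, 6×2, 7×1) = 18
prod[9] = max(1×18, 2×12, 3×9, …, 7×2, 8×1) = 27
prod[10] = max(1×27, 2×18, 3×12, …, 8×2, 9×1) = 36
prod[11] = max(1×36, 2×27, 3×18, …, 9×2, 10×1) = 54
prod[12] = max(1×54, 2×36, 3×27, …, 10×2, 11×1) = 81
prod[13] = max(1×81, 2×54, 3×36, …, 11×2, 12×1) = 108
One optimal split: 3 + 3 + 3 + 2 + 2; product 3×3×3×2×2 = 108.

108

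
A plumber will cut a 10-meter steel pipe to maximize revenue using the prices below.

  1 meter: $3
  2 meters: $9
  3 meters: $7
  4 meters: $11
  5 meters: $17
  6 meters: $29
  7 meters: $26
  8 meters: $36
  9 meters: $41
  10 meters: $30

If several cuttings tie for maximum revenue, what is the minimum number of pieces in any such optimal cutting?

3

Let r[k] be the best obtainable value from length k. For each k, try every first piece i and keep the best of price[i] + r[k−i].
r[1] = 3
r[2] = 9
r[3] = 12  (first piece 1, then r[2]=9)
r[4] = 18  (first piece 2, then r[2]=9)
r[5] = 21  (first piece 1, then r[4]=18)
r[6] = 29
r[7] = 32  (first piece 1, then r[6]=29)
r[8] = 38  (first piece 2, then r[6]=29)
r[9] = 41  (first piece 1, then r[8]=38)
r[10] = 47  (first piece 2, then r[8]=38)
Maximum revenue is $47.
Now minimize piece count subject to staying optimal: for each k, pieces[k] = 1 + min over i with p[i]+r[k−i]=r[k] of pieces[k−i].
pieces[7] = 2
pieces[8] = 2
pieces[9] = 1
pieces[10] = 3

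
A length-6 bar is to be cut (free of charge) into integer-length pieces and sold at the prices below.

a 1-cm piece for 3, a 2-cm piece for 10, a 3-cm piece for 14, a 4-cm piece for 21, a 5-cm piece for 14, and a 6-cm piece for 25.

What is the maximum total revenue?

Consider every possible first cut. v[k] is the best of p[i]+v[k−i] over all sellable i≤k.
v[1] = 3
v[2] = 10
v[3] = 14
v[4] = 21
v[5] = 24  (first piece 1, then v[4]=21)
v[6] = 31  (first piece 2, then v[4]=21)
One optimal cutting: 4 + 2 → 21 + 10 = 31.

31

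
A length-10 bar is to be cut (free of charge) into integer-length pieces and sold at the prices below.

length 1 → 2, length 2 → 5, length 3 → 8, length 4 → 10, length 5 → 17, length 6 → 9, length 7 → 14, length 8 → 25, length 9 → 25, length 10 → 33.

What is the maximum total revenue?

Build r[k] bottom-up: r[k] = max over allowed piece i of (p[i] + r[k−i]).
r[1] = 2
r[2] = 5
r[3] = 8
r[4] = 10  (first piece 1, then r[3]=8)
r[5] = 17
r[6] = 19  (first piece 1, then r[5]=17)
r[7] = 22  (first piece 2, then r[5]=17)
r[8] = 25  (first piece 3, then r[5]=17)
r[9] = 27  (first piece 1, then r[8]=25)
r[10] = 34  (first piece 5, then r[5]=17)
One optimal cutting: 5 + 5 → 17 + 17 = 34.

34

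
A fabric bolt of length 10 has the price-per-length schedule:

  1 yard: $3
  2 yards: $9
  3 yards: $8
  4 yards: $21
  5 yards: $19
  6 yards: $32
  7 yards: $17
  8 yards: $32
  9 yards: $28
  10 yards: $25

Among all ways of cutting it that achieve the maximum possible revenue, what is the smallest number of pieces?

2

Consider every possible first cut. r[k] is the best of p[i]+r[k−i] over all sellable i≤k.
r[1] = 3
r[2] = max(3+3, 9+0) = 9
r[3] = max(3+9, 9+3, 8+0) = 12
r[4] = max(3+12, 9+9, 8+3, 21+0) = 21
r[5] = max(3+21, 9+12, 8+9, 21+3, 19+0) = 24
r[6] = max(3+24, 9+21, 8+12, 21+9, 19+3, 32+0) = 32
r[7] = max(3+32, 9+24, 8+21, …, 32+3, 17+0) = 35
r[8] = max(3+35, 9+32, 8+24, …, 17+3, 32+0) = 42
r[9] = max(3+42, 9+35, 8+32, …, 32+3, 28+0) = 45
r[10] = max(3+45, 9+42, 8+35, …, 28+3, 25+0) = 53
Maximum revenue is $53.
Now minimize piece count subject to staying optimal: for each k, pieces[k] = 1 + min over i with p[i]+r[k−i]=r[k] of pieces[k−i].
pieces[7] = 2
pieces[8] = 2
pieces[9] = 3
pieces[10] = 2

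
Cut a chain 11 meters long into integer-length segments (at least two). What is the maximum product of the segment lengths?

Let f[k] be the best product for length k (with at least one cut). For each first piece i, the rest contributes max(k−i, f[k−i]).
f[2] = 1·max(1,0) = 1·1 = 1
f[3] = 1·max(2,1) = 1·2 = 2
f[4] = 2·max(2,1) = 2·2 = 4
f[5] = 2·max(3,2) = 2·3 = 6
f[6] = 3·max(3,2) = 3·3 = 9
f[7] = 2·max(5,6) = 2·6 = 12
f[8] = 2·max(6,9) = 2·9 = 18
f[9] = 3·max(6,9) = 3·9 = 27
f[10] = 2·max(8,18) = 2·18 = 36
f[11] = 2·max(9,27) = 2·27 = 54
One optimal split: 3 + 3 + 3 + 2; product 3·3·3·2 = 54.

54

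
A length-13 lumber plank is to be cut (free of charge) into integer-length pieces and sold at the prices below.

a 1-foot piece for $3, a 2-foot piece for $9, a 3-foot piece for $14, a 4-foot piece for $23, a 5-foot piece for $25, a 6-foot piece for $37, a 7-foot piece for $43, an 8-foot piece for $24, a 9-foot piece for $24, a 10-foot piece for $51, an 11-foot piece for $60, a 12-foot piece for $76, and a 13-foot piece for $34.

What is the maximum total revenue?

Consider every possible first cut. r[k] is the best of p[i]+r[k−i] over all sellable i≤k.
r[1] = 3
r[2] = 9
r[3] = 14
r[4] = 23
r[5] = 26  (first piece 1, then r[4]=23)
r[6] = 37
r[7] = 43
r[8] = 46  (first piece 1, then r[7]=43)
r[9] = 52  (first piece 2, then r[7]=43)
r[10] = 60  (first piece 4, then r[6]=37)
r[11] = 66  (first piece 4, then r[7]=43)
r[12] = 76
r[13] = 80  (first piece 6, then r[7]=43)
One optimal cutting: 7 + 6 → $43 + $37 = $80.

80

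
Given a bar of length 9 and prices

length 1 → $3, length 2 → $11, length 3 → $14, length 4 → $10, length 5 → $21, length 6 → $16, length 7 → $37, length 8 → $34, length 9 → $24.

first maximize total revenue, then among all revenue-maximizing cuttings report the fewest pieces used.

2

Let r[k] be the best obtainable value from length k. For each k, try every first piece i and keep the best of price[i] + r[k−i].
r[1] = 3
r[2] = 11
r[3] = 14  (first piece 1, then r[2]=11)
r[4] = 22  (first piece 2, then r[2]=11)
r[5] = 25  (first piece 1, then r[4]=22)
r[6] = 33  (first piece 2, then r[4]=22)
r[7] = 37
r[8] = 44  (first piece 2, then r[6]=33)
r[9] = 48  (first piece 2, then r[7]=37)
Maximum revenue is $48.
Now minimize piece count subject to staying optimal: for each k, pieces[k] = 1 + min over i with p[i]+r[k−i]=r[k] of pieces[k−i].
pieces[6] = 3
pieces[7] = 1
pieces[8] = 4
pieces[9] = 2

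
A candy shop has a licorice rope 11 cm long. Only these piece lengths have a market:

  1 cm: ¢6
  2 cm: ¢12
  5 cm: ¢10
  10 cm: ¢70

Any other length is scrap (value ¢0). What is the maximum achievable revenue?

76

Consider every possible first cut. r[k] is the best of p[i]+r[k−i] over all sellable i≤k.
r[1] = 6
r[2] = 12  (first piece 1, then r[1]=6)
r[3] = 18  (first piece 1, then r[2]=12)
r[4] = 24  (first piece 1, then r[3]=18)
r[5] = 30  (first piece 1, then r[4]=24)
r[6] = 36  (first piece 1, then r[5]=30)
r[7] = 42  (first piece 1, then r[6]=36)
r[8] = 48  (first piece 1, then r[7]=42)
r[9] = 54  (first piece 1, then r[8]=48)
r[10] = 70
r[11] = 76  (first piece 1, then r[10]=70)
One optimal cutting: 10 + 1 → ¢76.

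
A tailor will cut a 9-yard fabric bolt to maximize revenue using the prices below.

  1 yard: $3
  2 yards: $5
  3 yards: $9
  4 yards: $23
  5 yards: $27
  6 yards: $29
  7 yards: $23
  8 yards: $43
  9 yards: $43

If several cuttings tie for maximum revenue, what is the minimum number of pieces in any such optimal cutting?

2

Consider every possible first cut. r[k] is the best of p[i]+r[k−i] over all sellable i≤k.
r[1] = 3
r[2] = max(3+3, 5+0) = 6
r[3] = max(3+6, 5+3, 9+0) = 9
r[4] = max(3+9, 5+6, 9+3, 23+0) = 23
r[5] = max(3+23, 5+9, 9+6, 23+3, 27+0) = 27
r[6] = max(3+27, 5+23, 9+9, 23+6, 27+3, 29+0) = 30
r[7] = max(3+30, 5+27, 9+23, …, 29+3, 23+0) = 33
r[8] = max(3+33, 5+30, 9+27, …, 23+3, 43+0) = 46
r[9] = max(3+46, 5+33, 9+30, …, 43+3, 43+0) = 50
Maximum revenue is $50.
Now minimize piece count subject to staying optimal: for each k, pieces[k] = 1 + min over i with p[i]+r[k−i]=r[k] of pieces[k−i].
pieces[6] = 2
pieces[7] = 3
pieces[8] = 2
pieces[9] = 2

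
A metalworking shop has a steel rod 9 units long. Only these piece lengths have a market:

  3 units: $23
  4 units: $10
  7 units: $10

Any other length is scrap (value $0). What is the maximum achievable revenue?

Build f[k] bottom-up: f[k] = max over allowed piece i of (p[i] + f[k−i]).
f[1] = 0
f[2] = 0
f[3] = 23
f[4] = max(23+0, 10+0) = 23
f[5] = max(23+0, 10+0) = 23
f[6] = max(23+23, 10+0) = 46
f[7] = max(23+23, 10+23, 10+0) = 46
f[8] = max(23+23, 10+23, 10+0) = 46
f[9] = max(23+46, 10+23, 10+0) = 69
One optimal cutting: 3 + 3 + 3 → $69.

69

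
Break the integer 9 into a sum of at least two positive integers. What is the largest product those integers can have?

Fill prod[k] for k=2..9: at each k try every first piece i and multiply by the better of (k−i) uncut or prod[k−i].
prod[2] = 1×max(1,0) = 1×1 = 1
prod[3] = max(1×2, 2×1) = 2
prod[4] = max(1×3, 2×2, 3×1) = 4
prod[5] = max(1×4, 2×3, 3×2, 4×1) = 6
prod[6] = max(1×6, 2×4, 3×3, 4×2, 5×1) = 9
prod[7] = max(1×9, 2×6, 3×4, 4×3, 5×2, 6×1) = 12
prod[8] = max(1×12, 2×9, 3×6, …, 6×2, 7×1) = 18
prod[9] = max(1×18, 2×12, 3×9, …, 7×2, 8×1) = 27
One optimal split: 3 + 3 + 3; product 3×3×3 = 27.

27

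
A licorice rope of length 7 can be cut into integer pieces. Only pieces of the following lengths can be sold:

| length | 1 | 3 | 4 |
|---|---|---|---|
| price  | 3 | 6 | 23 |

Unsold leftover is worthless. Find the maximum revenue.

32

Let f[k] be the best obtainable value from length k. For each k, try every first piece i and keep the best of price[i] + f[k−i].
f[1] = 3
f[2] = 6  (first piece 1, then f[1]=3)
f[3] = max(3+6, 6+0) = 9
f[4] = max(3+9, 6+3, 23+0) = 23
f[5] = max(3+23, 6+6, 23+3) = 26
f[6] = max(3+26, 6+9, 23+6) = 29
f[7] = max(3+29, 6+23, 23+9) = 32
One optimal cutting: 4 + 1 + 1 + 1 → ¢32.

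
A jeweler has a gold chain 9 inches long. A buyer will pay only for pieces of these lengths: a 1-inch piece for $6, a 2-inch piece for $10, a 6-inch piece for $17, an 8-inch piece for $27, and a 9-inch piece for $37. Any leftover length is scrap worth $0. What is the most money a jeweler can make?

Consider every possible first cut. f[k] is the best of p[i]+f[k−i] over all sellable i≤k.
f[1] = 6
f[2] = max(6+6, 10+0) = 12
f[3] = max(6+12, 10+6) = 18
f[4] = max(6+18, 10+12) = 24
f[5] = max(6+24, 10+18) = 30
f[6] = max(6+30, 10+24, 17+0) = 36
f[7] = max(6+36, 10+30, 17+6) = 42
f[8] = max(6+42, 10+36, 17+12, 27+0) = 48
f[9] = max(6+48, 10+42, 17+18, 27+6, 37+0) = 54
One optimal cutting: 1 + 1 + 1 + 1 + 1 + 1 + 1 + 1 + 1 → $54.

54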